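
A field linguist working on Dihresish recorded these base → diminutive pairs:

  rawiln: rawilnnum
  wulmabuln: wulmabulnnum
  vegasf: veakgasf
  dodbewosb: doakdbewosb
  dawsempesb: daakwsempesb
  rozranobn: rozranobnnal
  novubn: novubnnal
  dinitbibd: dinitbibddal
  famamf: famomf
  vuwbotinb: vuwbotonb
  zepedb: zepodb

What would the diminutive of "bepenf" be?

"bepenf" has second-to-last letter 'n'. The one such stem in the data (vuwbotinb → vuwbotonb) changes the last vowel to 'o' (as do famamf, zepedb), so the same rule applies.
So bepenf → beponf.

beponf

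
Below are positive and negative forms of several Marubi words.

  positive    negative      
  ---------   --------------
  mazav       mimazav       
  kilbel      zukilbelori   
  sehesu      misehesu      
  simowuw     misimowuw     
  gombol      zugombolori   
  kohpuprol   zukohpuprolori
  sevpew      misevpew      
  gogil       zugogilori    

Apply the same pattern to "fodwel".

zufodwelori

kilbel and sevpew both have last vowel 'e' yet inflect differently (zukilbelori, misevpew), so the last vowel is not what conditions the rule; the final letter is.
"fodwel" ends in -l. The stems ending in -l (gombol → zugombolori, gogil → zugogilori, kohpuprol → zukohpuprolori) add zu- … -ori around the stem.
So fodwel → zufodwelori.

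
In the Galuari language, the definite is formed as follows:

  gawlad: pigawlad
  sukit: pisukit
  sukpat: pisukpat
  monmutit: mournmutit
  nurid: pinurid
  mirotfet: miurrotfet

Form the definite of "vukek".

mirotfet and sukpat both end in -t yet inflect differently (miurrotfet, pisukpat), so the final letter is not what conditions the rule; the number of vowels is.
"vukek" has 2 vowels. The stems with 2 vowels (nurid → pinurid, sukpat → pisukpat, gawlad → pigawlad) add the prefix pi-.
So vukek → pivukek.

pivukek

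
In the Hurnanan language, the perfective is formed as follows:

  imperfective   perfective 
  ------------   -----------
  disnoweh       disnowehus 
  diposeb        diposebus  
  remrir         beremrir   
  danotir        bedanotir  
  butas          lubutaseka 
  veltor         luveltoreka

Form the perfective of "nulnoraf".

lunulnorafeka

"nulnoraf" has last vowel 'a'. The one such stem in the data (butas → lubutaseka) adds lu- … -eka around the stem, so the same rule applies.
So nulnoraf → lunulnorafeka.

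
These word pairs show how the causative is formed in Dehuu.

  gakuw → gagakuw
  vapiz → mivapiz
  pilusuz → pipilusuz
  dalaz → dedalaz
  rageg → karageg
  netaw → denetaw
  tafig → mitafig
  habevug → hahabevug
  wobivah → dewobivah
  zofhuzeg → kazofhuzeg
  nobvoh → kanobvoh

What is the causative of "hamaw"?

"hamaw" has last vowel 'a'. The stems whose last vowel is 'a' (netaw → denetaw, wobivah → dewobivah, dalaz → dedalaz) add the prefix de-.
The other patterns: stems whose last vowel is 'u' repeat the first consonant+vowel as a prefix; stems whose last vowel is 'e' or 'o' add the prefix ka-; stems whose last vowel is 'i' add the prefix mi-.
So hamaw → dehamaw.

dehamaw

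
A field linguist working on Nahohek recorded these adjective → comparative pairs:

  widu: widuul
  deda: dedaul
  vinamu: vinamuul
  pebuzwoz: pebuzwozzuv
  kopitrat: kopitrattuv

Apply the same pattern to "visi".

deda and kopitrat both have last vowel 'a' yet inflect differently (dedaul, kopitrattuv), so the last vowel is not what conditions the rule; whether the stem ends in a vowel or a consonant is.
"visi" ends in a vowel. The stems ending in a vowel (widu → widuul, deda → dedaul, vinamu → vinamuul) add -ul.
So visi → visiul.

visiul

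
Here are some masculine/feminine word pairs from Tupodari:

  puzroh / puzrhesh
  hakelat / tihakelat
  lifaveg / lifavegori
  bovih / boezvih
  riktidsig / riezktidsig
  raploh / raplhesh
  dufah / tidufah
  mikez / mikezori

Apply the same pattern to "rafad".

tirafad

"rafad" has last vowel 'a'. The stems whose last vowel is 'a' (hakelat → tihakelat, dufah → tidufah) add the prefix ti-.
The other patterns: stems whose last vowel is 'e' add -ori; stems whose last vowel is 'o' delete the last vowel and add -esh; stems whose last vowel is 'i' insert -ez- after the first vowel.
So rafad → tirafad.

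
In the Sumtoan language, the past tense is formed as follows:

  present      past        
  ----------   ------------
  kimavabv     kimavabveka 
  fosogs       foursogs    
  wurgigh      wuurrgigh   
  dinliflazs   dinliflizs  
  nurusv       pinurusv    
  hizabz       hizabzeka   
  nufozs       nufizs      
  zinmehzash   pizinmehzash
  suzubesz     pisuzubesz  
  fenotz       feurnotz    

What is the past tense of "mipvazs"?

mipvizs

nurusv and kimavabv both end in -v yet inflect differently (pinurusv, kimavabveka), so the final letter is not what conditions the rule; the second-to-last letter is.
"mipvazs" has second-to-last letter 'z'. The stems whose second-to-last letter is 'z' (nufozs → nufizs, dinliflazs → dinliflizs) change the last vowel to 'i'.
The other patterns: stems whose second-to-last letter is 's' add the prefix pi-; stems whose second-to-last letter is 'b' add -eka; stems whose second-to-last letter is 'g' or 't' insert -ur- after the first vowel.
So mipvazs → mipvizs.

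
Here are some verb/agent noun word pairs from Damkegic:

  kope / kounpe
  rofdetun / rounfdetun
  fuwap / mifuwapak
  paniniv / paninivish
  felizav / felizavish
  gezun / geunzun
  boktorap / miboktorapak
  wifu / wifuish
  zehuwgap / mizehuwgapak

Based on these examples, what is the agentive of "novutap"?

minovutapak

zehuwgap and felizav both have last vowel 'a' yet inflect differently (mizehuwgapak, felizavish), so the last vowel is not what conditions the rule; the final letter is.
"novutap" ends in -p. The stems ending in -p (zehuwgap → mizehuwgapak, boktorap → miboktorapak, fuwap → mifuwapak) add mi- … -ak around the stem.
The other patterns: stems ending in -e or -n insert -un- after the first vowel; stems ending in -u or -v add -ish.
So novutap → minovutapak.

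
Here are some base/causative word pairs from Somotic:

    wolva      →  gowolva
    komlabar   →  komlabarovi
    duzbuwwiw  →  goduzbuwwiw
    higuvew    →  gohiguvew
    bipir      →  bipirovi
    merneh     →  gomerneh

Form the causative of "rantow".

gorantow

komlabar and wolva both have last vowel 'a' yet inflect differently (komlabarovi, gowolva), so the last vowel is not what conditions the rule; the final letter is.
"rantow" ends in -w. The stems ending in -w (higuvew → gohiguvew, duzbuwwiw → goduzbuwwiw) add the prefix go-.
The other pattern: stems ending in -r add -ovi.
So rantow → gorantow.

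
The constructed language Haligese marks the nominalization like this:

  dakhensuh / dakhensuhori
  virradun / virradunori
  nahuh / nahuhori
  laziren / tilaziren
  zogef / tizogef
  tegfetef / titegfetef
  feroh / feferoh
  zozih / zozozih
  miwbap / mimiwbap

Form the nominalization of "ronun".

virradun and laziren both end in -n yet inflect differently (virradunori, tilaziren), so the final letter is not what conditions the rule; the last vowel is.
"ronun" has last vowel 'u'. The stems whose last vowel is 'u' (dakhensuh → dakhensuhori, virradun → virradunori, nahuh → nahuhori) add -ori.
The other patterns: stems whose last vowel is 'e' add the prefix ti-; stems whose last vowel is 'a', 'i' or 'o' repeat the first consonant+vowel as a prefix.
So ronun → ronunori.

ronunori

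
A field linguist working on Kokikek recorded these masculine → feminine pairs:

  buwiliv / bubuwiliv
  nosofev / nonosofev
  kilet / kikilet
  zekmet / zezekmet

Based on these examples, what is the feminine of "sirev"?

sisirev

Every pair shown (buwiliv → bubuwiliv, nosofev → nonosofev, kilet → kikilet, …) follows the same rule: repeat the first consonant+vowel as a prefix.
So sirev → sisirev.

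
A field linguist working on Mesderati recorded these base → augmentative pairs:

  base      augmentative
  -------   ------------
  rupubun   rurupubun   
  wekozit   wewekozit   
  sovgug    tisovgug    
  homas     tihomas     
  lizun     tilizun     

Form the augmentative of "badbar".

"badbar" has 2 vowels. The stems with 2 vowels (sovgug → tisovgug, homas → tihomas, lizun → tilizun) add the prefix ti-.
The other pattern: stems with 3 vowels repeat the first consonant+vowel as a prefix.
So badbar → tibadbar.

tibadbar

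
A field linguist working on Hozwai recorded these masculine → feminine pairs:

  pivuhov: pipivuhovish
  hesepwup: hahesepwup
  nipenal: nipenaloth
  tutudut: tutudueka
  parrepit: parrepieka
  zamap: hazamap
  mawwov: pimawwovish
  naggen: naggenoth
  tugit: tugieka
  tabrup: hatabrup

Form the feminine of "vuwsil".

vuwsiloth

"vuwsil" ends in -l. The one such stem in the data (nipenal → nipenaloth) adds -oth, so the same rule applies.
The other patterns: stems ending in -p add the prefix ha-; stems ending in -t drop the final letter and add -eka; stems ending in -v add pi- … -ish around the stem.
So vuwsil → vuwsiloth.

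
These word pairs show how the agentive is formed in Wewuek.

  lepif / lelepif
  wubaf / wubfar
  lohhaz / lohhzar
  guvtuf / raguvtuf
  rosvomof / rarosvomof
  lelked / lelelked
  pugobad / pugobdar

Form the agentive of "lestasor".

rosvomof and lepif both end in -f yet inflect differently (rarosvomof, lelepif), so the final letter is not what conditions the rule; the last vowel is.
"lestasor" has last vowel 'o'. The one such stem in the data (rosvomof → rarosvomof) adds the prefix ra-, so the same rule applies.
So lestasor → ralestasor.

ralestasor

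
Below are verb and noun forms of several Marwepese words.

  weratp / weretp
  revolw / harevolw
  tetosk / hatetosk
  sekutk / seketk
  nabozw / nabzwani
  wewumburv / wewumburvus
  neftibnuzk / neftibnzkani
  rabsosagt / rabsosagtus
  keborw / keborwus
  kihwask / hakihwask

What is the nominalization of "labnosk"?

"labnosk" has second-to-last letter 's'. The stems whose second-to-last letter is 's' (kihwask → hakihwask, tetosk → hatetosk) add the prefix ha-.
So labnosk → halabnosk.

halabnosk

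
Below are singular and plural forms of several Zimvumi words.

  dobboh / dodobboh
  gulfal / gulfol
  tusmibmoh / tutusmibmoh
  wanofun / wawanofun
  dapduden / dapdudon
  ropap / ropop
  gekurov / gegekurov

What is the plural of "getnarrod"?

gegetnarrod

dapduden and wanofun both end in -n yet inflect differently (dapdudon, wawanofun), so the final letter is not what conditions the rule; the last vowel is.
"getnarrod" has last vowel 'o'. The stems whose last vowel is 'o' (tusmibmoh → tutusmibmoh, dobboh → dodobboh, gekurov → gegekurov) repeat the first consonant+vowel as a prefix.
The other pattern: stems whose last vowel is 'a' or 'e' change the last vowel to 'o'.
So getnarrod → gegetnarrod.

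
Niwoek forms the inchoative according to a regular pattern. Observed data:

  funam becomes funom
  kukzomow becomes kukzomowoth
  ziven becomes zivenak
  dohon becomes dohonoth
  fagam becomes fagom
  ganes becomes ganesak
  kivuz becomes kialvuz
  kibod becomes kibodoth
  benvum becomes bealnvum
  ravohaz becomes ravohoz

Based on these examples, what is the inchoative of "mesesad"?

kivuz and ravohaz both end in -z yet inflect differently (kialvuz, ravohoz), so the final letter is not what conditions the rule; the last vowel is.
"mesesad" has last vowel 'a'. The stems whose last vowel is 'a' (ravohaz → ravohoz, funam → funom, fagam → fagom) change the last vowel to 'o'.
So mesesad → mesesod.

mesesod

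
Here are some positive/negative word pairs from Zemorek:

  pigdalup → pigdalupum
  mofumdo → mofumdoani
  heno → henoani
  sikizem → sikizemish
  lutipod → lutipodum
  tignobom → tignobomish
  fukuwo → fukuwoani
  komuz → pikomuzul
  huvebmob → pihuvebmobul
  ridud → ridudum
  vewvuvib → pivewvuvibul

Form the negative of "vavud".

heno and lutipod both have last vowel 'o' yet inflect differently (henoani, lutipodum), so the last vowel is not what conditions the rule; the final letter is.
"vavud" ends in -d. The stems ending in -d (lutipod → lutipodum, ridud → ridudum) add -um.
So vavud → vavudum.

vavudum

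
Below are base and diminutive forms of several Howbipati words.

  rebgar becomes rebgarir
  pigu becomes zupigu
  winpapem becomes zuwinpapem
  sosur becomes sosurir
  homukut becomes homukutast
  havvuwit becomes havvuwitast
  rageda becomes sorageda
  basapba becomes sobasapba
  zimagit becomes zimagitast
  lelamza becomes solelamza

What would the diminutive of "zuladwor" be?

zuladworir

sosur and homukut both have last vowel 'u' yet inflect differently (sosurir, homukutast), so the last vowel is not what conditions the rule; the final letter is.
"zuladwor" ends in -r. The stems ending in -r (rebgar → rebgarir, sosur → sosurir) add -ir.
So zuladwor → zuladworir.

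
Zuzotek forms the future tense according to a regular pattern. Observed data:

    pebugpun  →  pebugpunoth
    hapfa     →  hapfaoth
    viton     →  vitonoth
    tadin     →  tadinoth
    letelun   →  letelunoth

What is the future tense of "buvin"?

Every pair shown (pebugpun → pebugpunoth, hapfa → hapfaoth, viton → vitonoth, …) follows the same rule: add -oth.
So buvin → buvinoth.

buvinoth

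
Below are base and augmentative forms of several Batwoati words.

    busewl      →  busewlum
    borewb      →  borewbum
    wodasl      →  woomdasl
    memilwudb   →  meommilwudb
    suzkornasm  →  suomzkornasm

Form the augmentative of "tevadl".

teomvadl

busewl and wodasl both end in -l yet inflect differently (busewlum, woomdasl), so the final letter is not what conditions the rule; the second-to-last letter is.
"tevadl" has second-to-last letter 'd'. The one such stem in the data (memilwudb → meommilwudb) inserts -om- after the first vowel (as do wodasl, suzkornasm), so the same rule applies.
So tevadl → teomvadl.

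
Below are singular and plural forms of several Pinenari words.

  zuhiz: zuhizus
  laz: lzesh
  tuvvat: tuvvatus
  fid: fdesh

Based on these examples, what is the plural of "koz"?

laz and zuhiz both end in -z yet inflect differently (lzesh, zuhizus), so the final letter is not what conditions the rule; the number of vowels is.
"koz" has 1 vowel. The stems with 1 vowel (laz → lzesh, fid → fdesh) delete the last vowel and add -esh.
So koz → kzesh.

kzesh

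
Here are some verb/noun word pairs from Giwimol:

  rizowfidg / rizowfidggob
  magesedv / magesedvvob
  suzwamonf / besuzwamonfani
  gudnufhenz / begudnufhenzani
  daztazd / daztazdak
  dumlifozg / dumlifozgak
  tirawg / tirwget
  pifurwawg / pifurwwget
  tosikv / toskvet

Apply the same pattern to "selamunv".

"selamunv" has second-to-last letter 'n'. The stems whose second-to-last letter is 'n' (suzwamonf → besuzwamonfani, gudnufhenz → begudnufhenzani) add be- … -ani around the stem.
The other patterns: stems whose second-to-last letter is 'd' double the final consonant and add -ob; stems whose second-to-last letter is 'z' add -ak; stems whose second-to-last letter is 'k' or 'w' delete the last vowel and add -et.
So selamunv → beselamunvani.

beselamunvani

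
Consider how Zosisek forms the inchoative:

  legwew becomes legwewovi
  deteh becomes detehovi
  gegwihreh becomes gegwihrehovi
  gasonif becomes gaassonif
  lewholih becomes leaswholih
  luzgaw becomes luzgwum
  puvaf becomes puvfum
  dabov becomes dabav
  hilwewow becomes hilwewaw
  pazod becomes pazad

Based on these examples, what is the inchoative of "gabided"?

gabidedovi

deteh and lewholih both end in -h yet inflect differently (detehovi, leaswholih), so the final letter is not what conditions the rule; the last vowel is.
"gabided" has last vowel 'e'. The stems whose last vowel is 'e' (legwew → legwewovi, deteh → detehovi, gegwihreh → gegwihrehovi) add -ovi.
The other patterns: stems whose last vowel is 'i' insert -as- after the first vowel; stems whose last vowel is 'a' delete the last vowel and add -um; stems whose last vowel is 'o' change the last vowel to 'a'.
So gabided → gabidedovi.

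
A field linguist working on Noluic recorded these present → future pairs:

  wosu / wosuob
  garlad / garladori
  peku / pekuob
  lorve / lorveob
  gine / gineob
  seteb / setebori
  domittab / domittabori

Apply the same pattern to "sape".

sapeob

"sape" ends in a vowel. The stems ending in a vowel (peku → pekuob, gine → gineob, lorve → lorveob) add -ob.
So sape → sapeob.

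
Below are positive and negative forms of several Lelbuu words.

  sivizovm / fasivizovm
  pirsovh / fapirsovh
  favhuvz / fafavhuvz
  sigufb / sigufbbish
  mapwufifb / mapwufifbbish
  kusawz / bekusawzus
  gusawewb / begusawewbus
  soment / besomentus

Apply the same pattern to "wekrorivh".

favhuvz and kusawz both end in -z yet inflect differently (fafavhuvz, bekusawzus), so the final letter is not what conditions the rule; the second-to-last letter is.
"wekrorivh" has second-to-last letter 'v'. The stems whose second-to-last letter is 'v' (sivizovm → fasivizovm, pirsovh → fapirsovh, favhuvz → fafavhuvz) add the prefix fa-.
So wekrorivh → fawekrorivh.

fawekrorivh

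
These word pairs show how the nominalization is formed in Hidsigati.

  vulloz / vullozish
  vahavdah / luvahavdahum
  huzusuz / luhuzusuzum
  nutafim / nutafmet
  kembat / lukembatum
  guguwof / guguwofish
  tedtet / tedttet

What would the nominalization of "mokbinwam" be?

vulloz and huzusuz both end in -z yet inflect differently (vullozish, luhuzusuzum), so the final letter is not what conditions the rule; the last vowel is.
"mokbinwam" has last vowel 'a'. The stems whose last vowel is 'a' (vahavdah → luvahavdahum, kembat → lukembatum) add lu- … -um around the stem.
The other patterns: stems whose last vowel is 'e' or 'i' delete the last vowel and add -et; stems whose last vowel is 'o' add -ish.
So mokbinwam → lumokbinwamum.

lumokbinwamum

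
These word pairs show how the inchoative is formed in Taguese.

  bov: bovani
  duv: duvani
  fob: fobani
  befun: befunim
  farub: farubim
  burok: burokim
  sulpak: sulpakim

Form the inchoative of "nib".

nibani

"nib" has 1 vowel. The stems with 1 vowel (bov → bovani, duv → duvani, fob → fobani) add -ani.
The other pattern: stems with 2 vowels add -im.
So nib → nibani.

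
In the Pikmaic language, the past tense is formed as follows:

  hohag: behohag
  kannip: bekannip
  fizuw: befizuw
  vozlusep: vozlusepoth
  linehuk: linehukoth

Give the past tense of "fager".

befager

kannip and vozlusep both end in -p yet inflect differently (bekannip, vozlusepoth), so the final letter is not what conditions the rule; the number of vowels is.
"fager" has 2 vowels. The stems with 2 vowels (hohag → behohag, kannip → bekannip, fizuw → befizuw) add the prefix be-.
So fager → befager.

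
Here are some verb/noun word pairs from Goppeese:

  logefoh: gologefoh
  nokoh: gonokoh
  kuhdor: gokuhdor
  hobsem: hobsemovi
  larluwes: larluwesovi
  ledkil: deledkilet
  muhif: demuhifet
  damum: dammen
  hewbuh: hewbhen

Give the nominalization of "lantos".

hobsem and damum both end in -m yet inflect differently (hobsemovi, dammen), so the final letter is not what conditions the rule; the last vowel is.
"lantos" has last vowel 'o'. The stems whose last vowel is 'o' (logefoh → gologefoh, nokoh → gonokoh, kuhdor → gokuhdor) add the prefix go-.
The other patterns: stems whose last vowel is 'e' add -ovi; stems whose last vowel is 'i' add de- … -et around the stem; stems whose last vowel is 'u' delete the last vowel and add -en.
So lantos → golantos.

golantos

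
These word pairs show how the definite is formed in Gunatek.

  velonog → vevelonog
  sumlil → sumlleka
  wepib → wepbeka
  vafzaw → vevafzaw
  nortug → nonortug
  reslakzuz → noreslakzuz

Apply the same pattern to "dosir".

nortug and velonog both end in -g yet inflect differently (nonortug, vevelonog), so the final letter is not what conditions the rule; the last vowel is.
"dosir" has last vowel 'i'. The stems whose last vowel is 'i' (sumlil → sumlleka, wepib → wepbeka) delete the last vowel and add -eka.
The other patterns: stems whose last vowel is 'u' add the prefix no-; stems whose last vowel is 'a' or 'o' add the prefix ve-.
So dosir → dosreka.

dosreka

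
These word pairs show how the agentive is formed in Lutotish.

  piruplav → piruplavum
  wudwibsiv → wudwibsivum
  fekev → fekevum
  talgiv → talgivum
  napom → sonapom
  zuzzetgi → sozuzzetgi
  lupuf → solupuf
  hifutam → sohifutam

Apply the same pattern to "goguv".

"goguv" ends in -v. The stems ending in -v (piruplav → piruplavum, wudwibsiv → wudwibsivum, fekev → fekevum) add -um.
The other pattern: stems ending in -f, -i or -m add the prefix so-.
So goguv → goguvum.

goguvum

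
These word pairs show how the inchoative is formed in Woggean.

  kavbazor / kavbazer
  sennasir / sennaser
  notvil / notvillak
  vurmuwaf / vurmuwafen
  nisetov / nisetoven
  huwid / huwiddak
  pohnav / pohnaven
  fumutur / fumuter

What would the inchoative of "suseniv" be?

suseniven

sennasir and huwid both have last vowel 'i' yet inflect differently (sennaser, huwiddak), so the last vowel is not what conditions the rule; the final letter is.
"suseniv" ends in -v. The stems ending in -v (pohnav → pohnaven, nisetov → nisetoven) add -en.
So suseniv → suseniven.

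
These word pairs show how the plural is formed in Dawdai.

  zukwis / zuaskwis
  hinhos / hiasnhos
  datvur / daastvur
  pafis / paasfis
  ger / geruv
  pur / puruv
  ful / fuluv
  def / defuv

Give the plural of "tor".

toruv

datvur and ger both end in -r yet inflect differently (daastvur, geruv), so the final letter is not what conditions the rule; the number of vowels is.
"tor" has 1 vowel. The stems with 1 vowel (ger → geruv, pur → puruv, ful → fuluv) add -uv.
So tor → toruv.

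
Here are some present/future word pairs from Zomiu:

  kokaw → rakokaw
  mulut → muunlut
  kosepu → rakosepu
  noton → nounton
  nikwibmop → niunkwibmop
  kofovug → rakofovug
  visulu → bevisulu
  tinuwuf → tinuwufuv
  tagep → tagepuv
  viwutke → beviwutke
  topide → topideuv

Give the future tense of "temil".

kosepu and visulu both end in -u yet inflect differently (rakosepu, bevisulu), so the final letter is not what conditions the rule; the first letter is.
"temil" begins with t-. The stems beginning with t- (topide → topideuv, tinuwuf → tinuwufuv, tagep → tagepuv) add -uv.
The other patterns: stems beginning with k- add the prefix ra-; stems beginning with v- add the prefix be-; stems beginning with m- or n- insert -un- after the first vowel.
So temil → temiluv.

temiluv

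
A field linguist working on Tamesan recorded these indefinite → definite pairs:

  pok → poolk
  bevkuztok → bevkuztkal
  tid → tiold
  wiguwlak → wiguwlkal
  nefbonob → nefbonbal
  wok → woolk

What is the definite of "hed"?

heold

pok and wiguwlak both end in -k yet inflect differently (poolk, wiguwlkal), so the final letter is not what conditions the rule; the number of vowels is.
"hed" has 1 vowel. The stems with 1 vowel (pok → poolk, wok → woolk, tid → tiold) insert -ol- after the first vowel.
The other pattern: stems with 3 vowels delete the last vowel and add -al.
So hed → heold.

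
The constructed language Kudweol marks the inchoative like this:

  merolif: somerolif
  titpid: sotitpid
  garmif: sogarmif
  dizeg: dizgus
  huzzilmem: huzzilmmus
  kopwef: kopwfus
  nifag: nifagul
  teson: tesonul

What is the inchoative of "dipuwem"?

dipuwmus

merolif and kopwef both end in -f yet inflect differently (somerolif, kopwfus), so the final letter is not what conditions the rule; the last vowel is.
"dipuwem" has last vowel 'e'. The stems whose last vowel is 'e' (dizeg → dizgus, huzzilmem → huzzilmmus, kopwef → kopwfus) delete the last vowel and add -us.
The other patterns: stems whose last vowel is 'i' add the prefix so-; stems whose last vowel is 'a' or 'o' add -ul.
So dipuwem → dipuwmus.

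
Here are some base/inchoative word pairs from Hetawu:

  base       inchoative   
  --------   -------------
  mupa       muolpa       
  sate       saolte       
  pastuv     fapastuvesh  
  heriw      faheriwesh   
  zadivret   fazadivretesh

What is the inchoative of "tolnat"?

fatolnatesh

sate and zadivret both have last vowel 'e' yet inflect differently (saolte, fazadivretesh), so the last vowel is not what conditions the rule; whether the stem ends in a vowel or a consonant is.
"tolnat" ends in a consonant. The stems ending in a consonant (pastuv → fapastuvesh, heriw → faheriwesh, zadivret → fazadivretesh) add fa- … -esh around the stem.
So tolnat → fatolnatesh.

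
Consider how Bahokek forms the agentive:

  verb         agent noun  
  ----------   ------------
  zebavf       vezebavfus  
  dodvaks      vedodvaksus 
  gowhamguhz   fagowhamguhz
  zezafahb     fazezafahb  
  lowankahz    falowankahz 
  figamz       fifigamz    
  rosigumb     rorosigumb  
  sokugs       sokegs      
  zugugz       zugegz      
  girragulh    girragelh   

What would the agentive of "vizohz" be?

favizohz

gowhamguhz and figamz both end in -z yet inflect differently (fagowhamguhz, fifigamz), so the final letter is not what conditions the rule; the second-to-last letter is.
"vizohz" has second-to-last letter 'h'. The stems whose second-to-last letter is 'h' (gowhamguhz → fagowhamguhz, zezafahb → fazezafahb, lowankahz → falowankahz) add the prefix fa-.
So vizohz → favizohz.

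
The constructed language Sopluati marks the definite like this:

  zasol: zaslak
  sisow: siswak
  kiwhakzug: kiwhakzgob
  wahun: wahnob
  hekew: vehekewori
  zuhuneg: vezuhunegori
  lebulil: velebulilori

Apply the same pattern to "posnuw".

posnwob

"posnuw" has last vowel 'u'. The stems whose last vowel is 'u' (kiwhakzug → kiwhakzgob, wahun → wahnob) delete the last vowel and add -ob.
So posnuw → posnwob.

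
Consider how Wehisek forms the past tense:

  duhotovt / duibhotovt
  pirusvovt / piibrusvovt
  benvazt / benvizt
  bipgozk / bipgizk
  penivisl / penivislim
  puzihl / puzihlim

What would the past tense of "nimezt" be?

pirusvovt and benvazt both end in -t yet inflect differently (piibrusvovt, benvizt), so the final letter is not what conditions the rule; the second-to-last letter is.
"nimezt" has second-to-last letter 'z'. The stems whose second-to-last letter is 'z' (bipgozk → bipgizk, benvazt → benvizt) change the last vowel to 'i'.
The other patterns: stems whose second-to-last letter is 'v' insert -ib- after the first vowel; stems whose second-to-last letter is 'h' or 's' add -im.
So nimezt → nimizt.

nimizt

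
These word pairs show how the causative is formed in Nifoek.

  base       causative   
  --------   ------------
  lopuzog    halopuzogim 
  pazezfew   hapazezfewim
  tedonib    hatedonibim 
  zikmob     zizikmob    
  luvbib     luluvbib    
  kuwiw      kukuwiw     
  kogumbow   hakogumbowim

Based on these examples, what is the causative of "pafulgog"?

hapafulgogim

"pafulgog" has 3 vowels. The stems with 3 vowels (lopuzog → halopuzogim, tedonib → hatedonibim, kogumbow → hakogumbowim) add ha- … -im around the stem.
So pafulgog → hapafulgogim.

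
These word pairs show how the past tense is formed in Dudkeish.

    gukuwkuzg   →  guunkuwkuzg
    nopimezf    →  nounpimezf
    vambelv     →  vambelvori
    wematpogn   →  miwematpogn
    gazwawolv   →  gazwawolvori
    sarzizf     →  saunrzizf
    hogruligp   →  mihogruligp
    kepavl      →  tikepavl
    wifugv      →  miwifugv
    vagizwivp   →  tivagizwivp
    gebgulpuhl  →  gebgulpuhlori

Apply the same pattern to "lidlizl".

vagizwivp and hogruligp both end in -p yet inflect differently (tivagizwivp, mihogruligp), so the final letter is not what conditions the rule; the second-to-last letter is.
"lidlizl" has second-to-last letter 'z'. The stems whose second-to-last letter is 'z' (nopimezf → nounpimezf, gukuwkuzg → guunkuwkuzg, sarzizf → saunrzizf) insert -un- after the first vowel.
So lidlizl → liundlizl.

liundlizl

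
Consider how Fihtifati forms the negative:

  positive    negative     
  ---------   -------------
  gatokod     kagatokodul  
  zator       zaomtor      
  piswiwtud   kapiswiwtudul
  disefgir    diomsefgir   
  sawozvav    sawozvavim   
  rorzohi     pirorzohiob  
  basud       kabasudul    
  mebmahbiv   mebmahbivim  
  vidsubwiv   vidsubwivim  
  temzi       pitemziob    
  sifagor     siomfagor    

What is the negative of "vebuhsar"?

veombuhsar

mebmahbiv and disefgir both have last vowel 'i' yet inflect differently (mebmahbivim, diomsefgir), so the last vowel is not what conditions the rule; the final letter is.
"vebuhsar" ends in -r. The stems ending in -r (disefgir → diomsefgir, zator → zaomtor, sifagor → siomfagor) insert -om- after the first vowel.
So vebuhsar → veombuhsar.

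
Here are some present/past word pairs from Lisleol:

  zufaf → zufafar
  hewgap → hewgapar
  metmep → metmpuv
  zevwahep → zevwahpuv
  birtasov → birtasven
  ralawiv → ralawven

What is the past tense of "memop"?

mempen

"memop" has last vowel 'o'. The one such stem in the data (birtasov → birtasven) deletes the last vowel and adds -en (as does ralawiv), so the same rule applies.
The other patterns: stems whose last vowel is 'a' add -ar; stems whose last vowel is 'e' delete the last vowel and add -uv.
So memop → mempen.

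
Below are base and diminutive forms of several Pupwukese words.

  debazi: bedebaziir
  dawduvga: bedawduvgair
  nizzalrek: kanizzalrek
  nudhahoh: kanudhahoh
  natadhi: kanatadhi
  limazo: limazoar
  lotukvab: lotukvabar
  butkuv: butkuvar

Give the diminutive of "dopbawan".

bedopbawanir

debazi and natadhi both end in -i yet inflect differently (bedebaziir, kanatadhi), so the final letter is not what conditions the rule; the first letter is.
"dopbawan" begins with d-. The stems beginning with d- (debazi → bedebaziir, dawduvga → bedawduvgair) add be- … -ir around the stem.
So dopbawan → bedopbawanir.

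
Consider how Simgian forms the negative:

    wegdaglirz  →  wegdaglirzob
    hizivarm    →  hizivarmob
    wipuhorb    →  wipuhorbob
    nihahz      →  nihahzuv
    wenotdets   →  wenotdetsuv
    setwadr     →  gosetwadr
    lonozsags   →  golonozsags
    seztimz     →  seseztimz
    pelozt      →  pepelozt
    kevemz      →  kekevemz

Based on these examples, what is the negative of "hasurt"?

hasurtob

"hasurt" has second-to-last letter 'r'. The stems whose second-to-last letter is 'r' (wegdaglirz → wegdaglirzob, hizivarm → hizivarmob, wipuhorb → wipuhorbob) add -ob.
So hasurt → hasurtob.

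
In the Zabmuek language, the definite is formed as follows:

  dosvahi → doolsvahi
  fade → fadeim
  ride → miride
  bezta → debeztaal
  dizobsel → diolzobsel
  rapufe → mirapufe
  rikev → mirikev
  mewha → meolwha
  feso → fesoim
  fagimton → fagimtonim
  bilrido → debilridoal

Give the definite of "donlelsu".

feso and bilrido both end in -o yet inflect differently (fesoim, debilridoal), so the final letter is not what conditions the rule; the first letter is.
"donlelsu" begins with d-. The stems beginning with d- (dizobsel → diolzobsel, dosvahi → doolsvahi) insert -ol- after the first vowel.
The other patterns: stems beginning with f- add -im; stems beginning with b- add de- … -al around the stem; stems beginning with r- add the prefix mi-.
So donlelsu → doolnlelsu.

doolnlelsu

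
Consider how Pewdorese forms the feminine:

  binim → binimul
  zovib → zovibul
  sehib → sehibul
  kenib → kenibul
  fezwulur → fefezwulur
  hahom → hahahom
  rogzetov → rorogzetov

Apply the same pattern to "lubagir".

binim and hahom both end in -m yet inflect differently (binimul, hahahom), so the final letter is not what conditions the rule; the last vowel is.
"lubagir" has last vowel 'i'. The stems whose last vowel is 'i' (binim → binimul, zovib → zovibul, sehib → sehibul) add -ul.
The other pattern: stems whose last vowel is 'o' or 'u' repeat the first consonant+vowel as a prefix.
So lubagir → lubagirul.

lubagirul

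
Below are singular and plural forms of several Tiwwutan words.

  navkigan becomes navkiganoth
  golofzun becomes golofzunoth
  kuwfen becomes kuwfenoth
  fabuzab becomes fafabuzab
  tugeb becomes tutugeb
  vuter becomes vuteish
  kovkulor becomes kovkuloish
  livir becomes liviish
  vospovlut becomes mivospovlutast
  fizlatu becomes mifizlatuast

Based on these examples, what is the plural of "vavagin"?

vavaginoth

navkigan and fabuzab both have last vowel 'a' yet inflect differently (navkiganoth, fafabuzab), so the last vowel is not what conditions the rule; the final letter is.
"vavagin" ends in -n. The stems ending in -n (navkigan → navkiganoth, golofzun → golofzunoth, kuwfen → kuwfenoth) add -oth.
The other patterns: stems ending in -b repeat the first consonant+vowel as a prefix; stems ending in -r drop the final letter and add -ish; stems ending in -t or -u add mi- … -ast around the stem.
So vavagin → vavaginoth.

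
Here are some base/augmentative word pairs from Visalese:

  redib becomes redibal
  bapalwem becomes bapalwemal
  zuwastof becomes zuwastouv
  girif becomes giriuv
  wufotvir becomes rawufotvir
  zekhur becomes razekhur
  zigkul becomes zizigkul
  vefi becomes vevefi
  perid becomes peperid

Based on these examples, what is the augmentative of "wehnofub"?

redib and girif both have last vowel 'i' yet inflect differently (redibal, giriuv), so the last vowel is not what conditions the rule; the final letter is.
"wehnofub" ends in -b. The one such stem in the data (redib → redibal) adds -al, so the same rule applies.
So wehnofub → wehnofubal.

wehnofubal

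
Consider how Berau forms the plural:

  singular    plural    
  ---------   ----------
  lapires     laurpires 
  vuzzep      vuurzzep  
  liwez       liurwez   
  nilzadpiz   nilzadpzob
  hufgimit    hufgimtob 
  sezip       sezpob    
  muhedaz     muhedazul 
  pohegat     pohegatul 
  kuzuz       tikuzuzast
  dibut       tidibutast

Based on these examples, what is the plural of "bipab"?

bipabul

liwez and nilzadpiz both end in -z yet inflect differently (liurwez, nilzadpzob), so the final letter is not what conditions the rule; the last vowel is.
"bipab" has last vowel 'a'. The stems whose last vowel is 'a' (muhedaz → muhedazul, pohegat → pohegatul) add -ul.
So bipab → bipabul.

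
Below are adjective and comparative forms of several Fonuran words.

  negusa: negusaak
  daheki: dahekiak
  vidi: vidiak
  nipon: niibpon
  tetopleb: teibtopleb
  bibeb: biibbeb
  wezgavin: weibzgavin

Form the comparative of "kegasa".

kegasaak

daheki and wezgavin both have last vowel 'i' yet inflect differently (dahekiak, weibzgavin), so the last vowel is not what conditions the rule; whether the stem ends in a vowel or a consonant is.
"kegasa" ends in a vowel. The stems ending in a vowel (negusa → negusaak, daheki → dahekiak, vidi → vidiak) add -ak.
So kegasa → kegasaak.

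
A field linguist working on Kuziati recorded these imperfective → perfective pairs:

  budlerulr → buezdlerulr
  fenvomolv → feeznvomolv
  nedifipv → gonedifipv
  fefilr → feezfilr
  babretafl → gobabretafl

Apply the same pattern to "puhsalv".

fenvomolv and nedifipv both end in -v yet inflect differently (feeznvomolv, gonedifipv), so the final letter is not what conditions the rule; the second-to-last letter is.
"puhsalv" has second-to-last letter 'l'. The stems whose second-to-last letter is 'l' (fenvomolv → feeznvomolv, budlerulr → buezdlerulr, fefilr → feezfilr) insert -ez- after the first vowel.
The other pattern: stems whose second-to-last letter is 'f' or 'p' add the prefix go-.
So puhsalv → puezhsalv.

puezhsalv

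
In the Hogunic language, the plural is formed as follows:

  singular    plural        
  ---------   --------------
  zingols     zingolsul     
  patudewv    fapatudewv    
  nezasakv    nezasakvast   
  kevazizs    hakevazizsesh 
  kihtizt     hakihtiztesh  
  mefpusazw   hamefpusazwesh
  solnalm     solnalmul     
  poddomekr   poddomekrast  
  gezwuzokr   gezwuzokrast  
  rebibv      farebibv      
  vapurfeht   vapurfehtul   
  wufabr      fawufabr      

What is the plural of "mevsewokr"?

mevsewokrast

vapurfeht and kihtizt both end in -t yet inflect differently (vapurfehtul, hakihtiztesh), so the final letter is not what conditions the rule; the second-to-last letter is.
"mevsewokr" has second-to-last letter 'k'. The stems whose second-to-last letter is 'k' (poddomekr → poddomekrast, gezwuzokr → gezwuzokrast, nezasakv → nezasakvast) add -ast.
So mevsewokr → mevsewokrast.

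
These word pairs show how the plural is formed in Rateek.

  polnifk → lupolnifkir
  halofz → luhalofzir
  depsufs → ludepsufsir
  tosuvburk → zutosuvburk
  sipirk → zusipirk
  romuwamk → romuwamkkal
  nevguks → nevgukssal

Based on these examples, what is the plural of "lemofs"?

polnifk and tosuvburk both end in -k yet inflect differently (lupolnifkir, zutosuvburk), so the final letter is not what conditions the rule; the second-to-last letter is.
"lemofs" has second-to-last letter 'f'. The stems whose second-to-last letter is 'f' (polnifk → lupolnifkir, halofz → luhalofzir, depsufs → ludepsufsir) add lu- … -ir around the stem.
So lemofs → lulemofsir.

lulemofsir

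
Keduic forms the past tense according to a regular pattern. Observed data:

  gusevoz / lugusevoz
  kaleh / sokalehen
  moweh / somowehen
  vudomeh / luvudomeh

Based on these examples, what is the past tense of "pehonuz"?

lupehonuz

"pehonuz" has 3 vowels. The stems with 3 vowels (gusevoz → lugusevoz, vudomeh → luvudomeh) add the prefix lu-.
The other pattern: stems with 2 vowels add so- … -en around the stem.
So pehonuz → lupehonuz.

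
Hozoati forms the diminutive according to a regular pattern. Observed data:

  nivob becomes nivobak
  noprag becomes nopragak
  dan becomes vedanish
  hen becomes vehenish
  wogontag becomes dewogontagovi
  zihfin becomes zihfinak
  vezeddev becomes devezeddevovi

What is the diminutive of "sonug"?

sonugak

"sonug" has 2 vowels. The stems with 2 vowels (noprag → nopragak, zihfin → zihfinak, nivob → nivobak) add -ak.
The other patterns: stems with 1 vowel add ve- … -ish around the stem; stems with 3 vowels add de- … -ovi around the stem.
So sonug → sonugak.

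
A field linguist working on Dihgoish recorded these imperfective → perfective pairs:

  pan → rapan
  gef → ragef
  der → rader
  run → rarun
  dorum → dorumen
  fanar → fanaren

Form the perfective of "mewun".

mewunen

fanar and der both end in -r yet inflect differently (fanaren, rader), so the final letter is not what conditions the rule; the number of vowels is.
"mewun" has 2 vowels. The stems with 2 vowels (dorum → dorumen, fanar → fanaren) add -en.
The other pattern: stems with 1 vowel add the prefix ra-.
So mewun → mewunen.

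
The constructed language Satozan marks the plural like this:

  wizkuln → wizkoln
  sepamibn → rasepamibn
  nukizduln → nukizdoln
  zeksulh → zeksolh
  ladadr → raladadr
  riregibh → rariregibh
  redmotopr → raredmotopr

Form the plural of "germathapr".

ragermathapr

nukizduln and sepamibn both end in -n yet inflect differently (nukizdoln, rasepamibn), so the final letter is not what conditions the rule; the second-to-last letter is.
"germathapr" has second-to-last letter 'p'. The one such stem in the data (redmotopr → raredmotopr) adds the prefix ra-, so the same rule applies.
So germathapr → ragermathapr.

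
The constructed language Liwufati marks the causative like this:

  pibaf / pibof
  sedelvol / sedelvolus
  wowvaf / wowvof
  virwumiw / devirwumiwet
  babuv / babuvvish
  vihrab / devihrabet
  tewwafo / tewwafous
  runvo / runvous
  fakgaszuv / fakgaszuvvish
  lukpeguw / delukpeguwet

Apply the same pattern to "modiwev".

"modiwev" ends in -v. The stems ending in -v (fakgaszuv → fakgaszuvvish, babuv → babuvvish) double the final consonant and add -ish.
The other patterns: stems ending in -b or -w add de- … -et around the stem; stems ending in -l or -o add -us; stems ending in -f change the last vowel to 'o'.
So modiwev → modiwevvish.

modiwevvish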